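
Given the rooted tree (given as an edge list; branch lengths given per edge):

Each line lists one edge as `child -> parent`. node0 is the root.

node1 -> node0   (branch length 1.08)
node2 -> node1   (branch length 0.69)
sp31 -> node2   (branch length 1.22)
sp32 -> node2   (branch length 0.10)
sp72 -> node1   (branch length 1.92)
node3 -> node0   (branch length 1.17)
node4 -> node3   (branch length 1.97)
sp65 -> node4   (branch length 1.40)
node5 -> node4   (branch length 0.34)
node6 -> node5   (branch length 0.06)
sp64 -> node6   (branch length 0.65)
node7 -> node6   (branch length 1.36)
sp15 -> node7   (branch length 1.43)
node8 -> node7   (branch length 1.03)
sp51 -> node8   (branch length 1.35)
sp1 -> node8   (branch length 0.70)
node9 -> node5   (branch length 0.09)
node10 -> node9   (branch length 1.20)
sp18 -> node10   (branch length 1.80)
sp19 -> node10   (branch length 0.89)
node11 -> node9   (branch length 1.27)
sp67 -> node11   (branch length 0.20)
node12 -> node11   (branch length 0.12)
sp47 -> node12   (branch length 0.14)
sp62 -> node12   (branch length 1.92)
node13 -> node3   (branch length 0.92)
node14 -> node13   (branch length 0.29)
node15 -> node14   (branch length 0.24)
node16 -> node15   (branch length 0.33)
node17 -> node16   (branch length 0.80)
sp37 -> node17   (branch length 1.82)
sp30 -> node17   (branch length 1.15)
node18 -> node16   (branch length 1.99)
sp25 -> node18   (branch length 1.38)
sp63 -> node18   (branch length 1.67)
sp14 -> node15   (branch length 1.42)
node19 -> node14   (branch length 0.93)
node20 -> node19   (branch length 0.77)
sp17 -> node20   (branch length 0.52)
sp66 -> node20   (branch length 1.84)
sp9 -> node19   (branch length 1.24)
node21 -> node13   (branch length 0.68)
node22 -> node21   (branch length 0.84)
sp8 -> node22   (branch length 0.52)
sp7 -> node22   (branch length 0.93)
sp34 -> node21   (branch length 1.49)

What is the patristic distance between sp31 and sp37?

The path runs sp31 → … → MRCA → … → sp37; the MRCA is the root of the tree.
Branch lengths along that path: 1.22 + 0.69 + 1.08 + 1.17 + 0.92 + 0.29 + 0.24 + 0.33 + 0.80 + 1.82 = 8.56.

8.56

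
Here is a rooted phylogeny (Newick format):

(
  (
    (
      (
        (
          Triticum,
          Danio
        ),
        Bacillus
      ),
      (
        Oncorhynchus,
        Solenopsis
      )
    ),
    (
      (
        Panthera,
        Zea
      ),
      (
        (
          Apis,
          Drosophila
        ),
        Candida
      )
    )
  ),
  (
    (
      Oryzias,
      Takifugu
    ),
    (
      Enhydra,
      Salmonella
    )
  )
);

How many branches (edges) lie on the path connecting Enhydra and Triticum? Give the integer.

The MRCA of Enhydra and Triticum is the root of the tree.
From Enhydra up to that node: 3 branches. From Triticum up to the same node: 5 branches. Total: 3 + 5 = 8.

8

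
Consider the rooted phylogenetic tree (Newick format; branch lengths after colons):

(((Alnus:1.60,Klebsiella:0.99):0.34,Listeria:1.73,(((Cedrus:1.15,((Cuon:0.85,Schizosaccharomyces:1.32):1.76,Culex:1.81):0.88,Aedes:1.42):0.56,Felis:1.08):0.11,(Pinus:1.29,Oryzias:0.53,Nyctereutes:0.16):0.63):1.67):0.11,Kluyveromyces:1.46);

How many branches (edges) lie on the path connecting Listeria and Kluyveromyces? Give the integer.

The MRCA of Listeria and Kluyveromyces is the root of the tree.
From Listeria up to that node: 2 branches. From Kluyveromyces up to the same node: 1 branch. Total: 2 + 1 = 3.

3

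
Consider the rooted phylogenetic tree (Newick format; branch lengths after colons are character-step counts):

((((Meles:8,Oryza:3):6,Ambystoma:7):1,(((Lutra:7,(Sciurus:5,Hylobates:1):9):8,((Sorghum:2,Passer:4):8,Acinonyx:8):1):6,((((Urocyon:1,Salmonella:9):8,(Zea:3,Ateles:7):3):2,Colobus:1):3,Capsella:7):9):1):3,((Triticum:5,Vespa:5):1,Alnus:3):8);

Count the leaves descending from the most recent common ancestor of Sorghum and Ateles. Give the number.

12

The MRCA of Sorghum and Ateles is the node subtending (((Lutra,(Sciurus,Hylobates)),((Sorghum,Passer),Acinonyx)),((((Urocyon,Salmonella),(Zea,Ateles)),Colobus),Capsella)).
That clade contains 12 terminal taxa: Acinonyx, Ateles, Capsella, Colobus, Hylobates, Lutra, Passer, Salmonella, Sciurus, Sorghum, Urocyon, Zea.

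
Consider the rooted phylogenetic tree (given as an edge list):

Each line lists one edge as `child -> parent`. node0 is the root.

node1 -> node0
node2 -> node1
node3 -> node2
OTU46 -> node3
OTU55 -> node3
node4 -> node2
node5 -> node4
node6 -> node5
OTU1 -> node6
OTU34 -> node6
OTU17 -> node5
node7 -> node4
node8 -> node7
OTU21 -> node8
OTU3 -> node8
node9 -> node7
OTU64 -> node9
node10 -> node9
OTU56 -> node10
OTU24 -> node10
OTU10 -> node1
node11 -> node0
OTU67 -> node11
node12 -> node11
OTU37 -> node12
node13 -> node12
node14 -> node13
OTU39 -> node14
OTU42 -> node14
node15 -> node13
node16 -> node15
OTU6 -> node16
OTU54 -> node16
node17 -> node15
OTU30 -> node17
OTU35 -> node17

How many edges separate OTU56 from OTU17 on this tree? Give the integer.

6

The MRCA of OTU56 and OTU17 is the node subtending (((OTU1,OTU34),OTU17),((OTU21,OTU3),(OTU64,(OTU56,OTU24)))).
From OTU56 up to that node: 4 branches. From OTU17 up to the same node: 2 branches. Total: 4 + 2 = 6.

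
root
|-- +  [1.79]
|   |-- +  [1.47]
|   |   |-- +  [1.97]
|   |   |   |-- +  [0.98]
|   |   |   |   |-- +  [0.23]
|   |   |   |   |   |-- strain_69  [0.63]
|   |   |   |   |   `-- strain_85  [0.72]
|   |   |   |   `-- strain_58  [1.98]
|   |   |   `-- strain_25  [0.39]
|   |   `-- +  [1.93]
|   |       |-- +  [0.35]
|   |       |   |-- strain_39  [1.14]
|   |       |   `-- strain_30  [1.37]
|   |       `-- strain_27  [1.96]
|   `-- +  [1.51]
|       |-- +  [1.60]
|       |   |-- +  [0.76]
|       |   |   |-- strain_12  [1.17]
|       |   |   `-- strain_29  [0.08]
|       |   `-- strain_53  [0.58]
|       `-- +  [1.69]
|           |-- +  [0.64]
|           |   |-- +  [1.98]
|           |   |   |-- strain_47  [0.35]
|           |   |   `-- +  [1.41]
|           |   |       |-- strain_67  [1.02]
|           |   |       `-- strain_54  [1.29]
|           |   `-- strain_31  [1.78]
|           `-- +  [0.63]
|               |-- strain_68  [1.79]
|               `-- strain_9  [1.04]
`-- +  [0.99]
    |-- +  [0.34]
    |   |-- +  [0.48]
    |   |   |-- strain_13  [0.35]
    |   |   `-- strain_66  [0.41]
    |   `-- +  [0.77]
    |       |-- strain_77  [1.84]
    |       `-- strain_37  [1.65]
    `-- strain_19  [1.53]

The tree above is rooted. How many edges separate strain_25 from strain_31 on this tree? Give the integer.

7

The MRCA of strain_25 and strain_31 is the node subtending (((((strain_69,strain_85),strain_58),strain_25),((strain_39,strain_30),strain_27)),(((strain_12,strain_29),strain_53),(((strain_47,(strain_67,strain_54)),strain_31),(strain_68,strain_9)))).
From strain_25 up to that node: 3 branches. From strain_31 up to the same node: 4 branches. Total: 3 + 4 = 7.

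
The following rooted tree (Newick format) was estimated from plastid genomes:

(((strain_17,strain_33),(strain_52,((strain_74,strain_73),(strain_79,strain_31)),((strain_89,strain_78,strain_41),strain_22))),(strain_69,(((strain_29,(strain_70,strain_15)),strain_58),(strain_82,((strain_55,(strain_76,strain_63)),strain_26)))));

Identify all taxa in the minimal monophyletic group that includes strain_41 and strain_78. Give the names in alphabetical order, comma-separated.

strain_41, strain_78, strain_89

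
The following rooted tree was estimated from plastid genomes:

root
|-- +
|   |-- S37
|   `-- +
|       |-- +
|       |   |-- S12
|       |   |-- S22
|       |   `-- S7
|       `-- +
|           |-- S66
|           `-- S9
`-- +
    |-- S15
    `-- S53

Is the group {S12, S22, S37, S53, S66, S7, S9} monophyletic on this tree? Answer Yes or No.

The MRCA of the listed taxa is the root, so the smallest clade containing them is the whole tree.
That clade also contains S15, which is not in the proposed group, so the group is not monophyletic.

No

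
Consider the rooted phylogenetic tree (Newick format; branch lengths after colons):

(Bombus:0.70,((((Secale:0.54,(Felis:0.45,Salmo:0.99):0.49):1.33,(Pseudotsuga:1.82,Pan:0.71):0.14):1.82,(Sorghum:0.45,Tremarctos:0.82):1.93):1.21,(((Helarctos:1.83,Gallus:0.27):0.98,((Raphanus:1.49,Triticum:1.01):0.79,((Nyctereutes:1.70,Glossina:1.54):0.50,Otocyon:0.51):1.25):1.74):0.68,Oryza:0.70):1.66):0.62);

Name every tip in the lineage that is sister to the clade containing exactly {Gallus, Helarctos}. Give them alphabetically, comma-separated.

Glossina, Nyctereutes, Otocyon, Raphanus, Triticum

The clade containing exactly {Gallus, Helarctos} attaches to the tree at the node subtending ((Helarctos,Gallus),((Raphanus,Triticum),((Nyctereutes,Glossina),Otocyon))).
The other lineage descending from that same node — the sister group — is ((Raphanus,Triticum),((Nyctereutes,Glossina),Otocyon)); its 5 tips in alphabetical order are the answer.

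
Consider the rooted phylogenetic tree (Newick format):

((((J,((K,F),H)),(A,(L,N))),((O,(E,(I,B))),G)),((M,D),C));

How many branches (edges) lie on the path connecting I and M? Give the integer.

The MRCA of I and M is the root of the tree.
From I up to that node: 6 branches. From M up to the same node: 3 branches. Total: 6 + 3 = 9.

9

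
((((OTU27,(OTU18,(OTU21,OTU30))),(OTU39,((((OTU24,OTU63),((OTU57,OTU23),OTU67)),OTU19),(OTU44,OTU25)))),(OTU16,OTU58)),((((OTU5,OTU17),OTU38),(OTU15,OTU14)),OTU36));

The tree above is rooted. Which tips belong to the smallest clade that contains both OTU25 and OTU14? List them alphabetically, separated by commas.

Tracing OTU25: it sits inside (OTU44,OTU25).
Tracing OTU14: it sits inside (OTU15,OTU14).
The smallest clade enclosing both is the whole tree (their MRCA is the root), so the answer is all 21 tips in alphabetical order.

OTU14, OTU15, OTU16, OTU17, OTU18, OTU19, OTU21, OTU23, OTU24, OTU25, OTU27, OTU30, OTU36, OTU38, OTU39, OTU44, OTU5, OTU57, OTU58, OTU63, OTU67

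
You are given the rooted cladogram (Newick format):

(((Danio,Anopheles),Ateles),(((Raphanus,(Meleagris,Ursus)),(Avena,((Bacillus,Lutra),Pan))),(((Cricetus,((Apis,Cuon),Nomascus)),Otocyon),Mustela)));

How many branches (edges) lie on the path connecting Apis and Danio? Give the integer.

The MRCA of Apis and Danio is the root of the tree.
From Apis up to that node: 7 branches. From Danio up to the same node: 3 branches. Total: 7 + 3 = 10.

10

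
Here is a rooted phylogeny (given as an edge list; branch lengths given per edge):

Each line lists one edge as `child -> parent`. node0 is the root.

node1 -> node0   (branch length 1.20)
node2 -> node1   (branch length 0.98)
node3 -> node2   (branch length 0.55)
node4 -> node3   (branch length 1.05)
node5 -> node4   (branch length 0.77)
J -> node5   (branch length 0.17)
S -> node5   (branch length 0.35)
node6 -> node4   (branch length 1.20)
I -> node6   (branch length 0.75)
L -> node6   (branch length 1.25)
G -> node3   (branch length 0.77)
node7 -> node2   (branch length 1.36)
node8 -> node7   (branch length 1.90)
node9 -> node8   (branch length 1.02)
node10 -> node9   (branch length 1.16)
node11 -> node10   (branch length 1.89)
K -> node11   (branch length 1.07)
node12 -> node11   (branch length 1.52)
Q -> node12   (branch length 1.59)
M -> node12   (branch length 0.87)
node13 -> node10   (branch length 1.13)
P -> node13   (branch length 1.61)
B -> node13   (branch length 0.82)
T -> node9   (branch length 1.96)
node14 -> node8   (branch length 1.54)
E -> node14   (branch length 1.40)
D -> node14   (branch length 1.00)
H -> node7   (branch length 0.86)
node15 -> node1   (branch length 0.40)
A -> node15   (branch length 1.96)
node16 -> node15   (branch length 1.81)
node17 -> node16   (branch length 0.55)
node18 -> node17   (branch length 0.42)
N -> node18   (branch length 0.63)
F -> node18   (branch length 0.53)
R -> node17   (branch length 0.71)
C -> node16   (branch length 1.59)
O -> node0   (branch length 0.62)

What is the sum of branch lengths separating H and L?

The path runs H → … → MRCA → … → L; the MRCA is the node subtending ((((J,S),(I,L)),G),(((((K,(Q,M)),(P,B)),T),(E,D)),H)).
Branch lengths along that path: 0.86 + 1.36 + 0.55 + 1.05 + 1.20 + 1.25 = 6.27.

6.27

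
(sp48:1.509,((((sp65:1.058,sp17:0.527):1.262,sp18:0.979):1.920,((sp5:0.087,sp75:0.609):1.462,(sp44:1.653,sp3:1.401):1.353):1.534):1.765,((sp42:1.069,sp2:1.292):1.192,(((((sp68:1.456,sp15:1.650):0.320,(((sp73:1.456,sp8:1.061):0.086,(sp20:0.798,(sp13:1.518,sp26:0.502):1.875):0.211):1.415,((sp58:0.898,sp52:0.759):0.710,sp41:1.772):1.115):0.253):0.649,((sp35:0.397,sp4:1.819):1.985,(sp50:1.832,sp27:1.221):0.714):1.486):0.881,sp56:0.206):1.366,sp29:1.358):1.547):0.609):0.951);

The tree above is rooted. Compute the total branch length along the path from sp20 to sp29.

6.931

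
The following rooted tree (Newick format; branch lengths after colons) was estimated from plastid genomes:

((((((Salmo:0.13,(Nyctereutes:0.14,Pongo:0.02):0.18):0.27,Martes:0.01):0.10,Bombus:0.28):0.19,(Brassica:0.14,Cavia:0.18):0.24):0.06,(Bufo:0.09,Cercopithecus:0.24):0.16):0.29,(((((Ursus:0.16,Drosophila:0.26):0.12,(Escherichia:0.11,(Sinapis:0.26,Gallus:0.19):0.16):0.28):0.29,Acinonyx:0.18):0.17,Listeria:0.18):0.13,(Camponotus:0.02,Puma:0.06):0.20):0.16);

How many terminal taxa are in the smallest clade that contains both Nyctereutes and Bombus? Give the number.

The MRCA of Nyctereutes and Bombus is the node subtending (((Salmo,(Nyctereutes,Pongo)),Martes),Bombus).
That clade contains 5 terminal taxa: Bombus, Martes, Nyctereutes, Pongo, Salmo.

5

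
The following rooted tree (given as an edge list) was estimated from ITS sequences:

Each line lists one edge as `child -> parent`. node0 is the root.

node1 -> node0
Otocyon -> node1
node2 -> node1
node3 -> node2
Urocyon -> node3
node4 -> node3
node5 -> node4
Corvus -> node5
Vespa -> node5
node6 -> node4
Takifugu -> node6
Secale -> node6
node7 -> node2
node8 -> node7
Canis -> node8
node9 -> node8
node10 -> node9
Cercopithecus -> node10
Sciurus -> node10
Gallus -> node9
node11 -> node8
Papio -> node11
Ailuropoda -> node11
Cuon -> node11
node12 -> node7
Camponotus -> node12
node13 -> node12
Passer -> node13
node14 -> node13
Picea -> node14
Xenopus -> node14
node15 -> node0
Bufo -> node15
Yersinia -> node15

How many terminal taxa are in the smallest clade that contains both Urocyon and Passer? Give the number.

16

The MRCA of Urocyon and Passer is the node subtending ((Urocyon,((Corvus,Vespa),(Takifugu,Secale))),((Canis,((Cercopithecus,Sciurus),Gallus),(Papio,Ailuropoda,Cuon)),(Camponotus,(Passer,(Picea,Xenopus))))).
That clade contains 16 terminal taxa: Ailuropoda, Camponotus, Canis, Cercopithecus, Corvus, Cuon, Gallus, Papio, Passer, Picea, Sciurus, Secale, Takifugu, Urocyon, Vespa, Xenopus.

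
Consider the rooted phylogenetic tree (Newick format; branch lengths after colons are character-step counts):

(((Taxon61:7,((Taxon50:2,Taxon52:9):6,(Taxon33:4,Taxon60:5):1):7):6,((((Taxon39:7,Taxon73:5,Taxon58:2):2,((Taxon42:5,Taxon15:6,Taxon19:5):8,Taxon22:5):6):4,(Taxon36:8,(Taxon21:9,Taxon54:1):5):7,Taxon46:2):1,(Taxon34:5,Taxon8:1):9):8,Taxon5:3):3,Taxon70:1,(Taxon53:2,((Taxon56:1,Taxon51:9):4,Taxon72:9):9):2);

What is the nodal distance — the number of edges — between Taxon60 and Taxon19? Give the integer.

The MRCA of Taxon60 and Taxon19 is the node subtending ((Taxon61,((Taxon50,Taxon52),(Taxon33,Taxon60))),((((Taxon39,Taxon73,Taxon58),((Taxon42,Taxon15,Taxon19),Taxon22)),(Taxon36,(Taxon21,Taxon54)),Taxon46),(Taxon34,Taxon8)),Taxon5).
From Taxon60 up to that node: 4 branches. From Taxon19 up to the same node: 6 branches. Total: 4 + 6 = 10.

10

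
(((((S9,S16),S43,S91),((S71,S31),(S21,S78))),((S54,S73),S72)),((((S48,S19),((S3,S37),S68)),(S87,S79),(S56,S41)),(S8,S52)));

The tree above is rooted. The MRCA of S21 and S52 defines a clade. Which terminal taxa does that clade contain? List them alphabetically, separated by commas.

S16, S19, S21, S3, S31, S37, S41, S43, S48, S52, S54, S56, S68, S71, S72, S73, S78, S79, S8, S87, S9, S91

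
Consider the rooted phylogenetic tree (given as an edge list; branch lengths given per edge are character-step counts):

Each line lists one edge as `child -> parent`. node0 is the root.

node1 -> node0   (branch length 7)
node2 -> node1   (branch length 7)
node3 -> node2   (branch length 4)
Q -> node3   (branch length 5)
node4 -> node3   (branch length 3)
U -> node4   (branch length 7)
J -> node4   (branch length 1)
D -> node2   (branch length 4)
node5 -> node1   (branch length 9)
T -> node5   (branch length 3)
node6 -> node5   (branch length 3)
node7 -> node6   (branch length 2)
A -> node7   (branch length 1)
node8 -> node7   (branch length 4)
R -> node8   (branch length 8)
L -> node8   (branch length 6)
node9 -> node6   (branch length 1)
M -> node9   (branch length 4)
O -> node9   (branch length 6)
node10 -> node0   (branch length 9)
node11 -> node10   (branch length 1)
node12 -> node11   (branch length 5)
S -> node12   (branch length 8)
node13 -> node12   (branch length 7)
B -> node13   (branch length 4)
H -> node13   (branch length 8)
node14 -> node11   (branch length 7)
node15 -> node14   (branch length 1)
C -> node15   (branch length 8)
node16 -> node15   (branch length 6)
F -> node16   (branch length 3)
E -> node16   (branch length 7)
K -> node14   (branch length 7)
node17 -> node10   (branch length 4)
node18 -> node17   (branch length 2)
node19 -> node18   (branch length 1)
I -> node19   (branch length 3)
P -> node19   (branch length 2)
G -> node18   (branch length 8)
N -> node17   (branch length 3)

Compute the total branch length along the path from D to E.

49

The path runs D → … → MRCA → … → E; the MRCA is the root of the tree.
Branch lengths along that path: 4 + 7 + 7 + 9 + 1 + 7 + 1 + 6 + 7 = 49.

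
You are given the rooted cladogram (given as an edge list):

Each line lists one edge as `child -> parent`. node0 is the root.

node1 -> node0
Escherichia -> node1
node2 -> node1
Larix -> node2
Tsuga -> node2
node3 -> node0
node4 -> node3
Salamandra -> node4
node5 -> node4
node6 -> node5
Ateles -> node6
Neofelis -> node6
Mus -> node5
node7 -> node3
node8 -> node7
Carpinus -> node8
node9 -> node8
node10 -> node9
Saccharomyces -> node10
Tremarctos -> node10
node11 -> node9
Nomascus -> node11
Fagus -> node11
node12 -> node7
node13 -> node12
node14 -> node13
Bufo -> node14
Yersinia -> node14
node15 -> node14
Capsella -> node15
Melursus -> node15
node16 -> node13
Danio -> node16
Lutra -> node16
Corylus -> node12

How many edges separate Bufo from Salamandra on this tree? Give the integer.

7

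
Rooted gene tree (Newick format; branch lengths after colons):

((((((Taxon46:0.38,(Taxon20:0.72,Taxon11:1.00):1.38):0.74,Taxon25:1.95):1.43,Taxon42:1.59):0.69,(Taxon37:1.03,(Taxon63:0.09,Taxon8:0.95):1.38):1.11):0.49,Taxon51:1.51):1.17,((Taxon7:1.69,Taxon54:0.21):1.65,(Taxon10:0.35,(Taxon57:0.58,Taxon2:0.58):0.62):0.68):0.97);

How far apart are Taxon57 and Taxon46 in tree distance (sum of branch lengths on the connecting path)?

7.75

The path runs Taxon57 → … → MRCA → … → Taxon46; the MRCA is the root of the tree.
Branch lengths along that path: 0.58 + 0.62 + 0.68 + 0.97 + 1.17 + 0.49 + 0.69 + 1.43 + 0.74 + 0.38 = 7.75.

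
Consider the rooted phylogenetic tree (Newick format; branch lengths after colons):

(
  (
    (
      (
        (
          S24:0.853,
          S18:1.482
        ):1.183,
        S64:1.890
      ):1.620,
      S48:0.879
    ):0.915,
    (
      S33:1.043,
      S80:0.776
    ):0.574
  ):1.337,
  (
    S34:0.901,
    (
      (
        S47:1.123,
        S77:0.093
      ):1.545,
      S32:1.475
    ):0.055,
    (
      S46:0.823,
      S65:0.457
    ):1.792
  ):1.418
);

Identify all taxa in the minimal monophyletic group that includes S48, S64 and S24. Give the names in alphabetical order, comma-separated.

Tracing S48: it sits inside (((S24,S18),S64),S48).
Tracing S64: it sits inside ((S24,S18),S64).
Tracing S24: it sits inside (S24,S18).
The smallest clade enclosing all 3 is (((S24,S18),S64),S48); the answer is its 4 terminal taxa in alphabetical order.

S18, S24, S48, S64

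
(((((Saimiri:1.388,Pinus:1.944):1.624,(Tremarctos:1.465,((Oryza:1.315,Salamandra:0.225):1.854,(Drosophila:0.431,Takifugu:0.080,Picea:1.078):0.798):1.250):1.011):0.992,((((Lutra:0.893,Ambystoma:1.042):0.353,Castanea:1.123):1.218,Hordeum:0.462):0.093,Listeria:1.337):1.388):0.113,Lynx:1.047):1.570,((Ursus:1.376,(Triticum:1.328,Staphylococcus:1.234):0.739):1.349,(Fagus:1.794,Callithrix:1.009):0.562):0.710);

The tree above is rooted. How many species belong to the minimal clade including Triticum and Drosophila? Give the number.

19

The MRCA of Triticum and Drosophila is the root, so the clade is the entire tree.
That clade contains 19 terminal taxa: Ambystoma, Callithrix, Castanea, Drosophila, Fagus, Hordeum, Listeria, Lutra, Lynx, Oryza, Picea, Pinus, Saimiri, Salamandra, Staphylococcus, Takifugu, Tremarctos, Triticum, Ursus.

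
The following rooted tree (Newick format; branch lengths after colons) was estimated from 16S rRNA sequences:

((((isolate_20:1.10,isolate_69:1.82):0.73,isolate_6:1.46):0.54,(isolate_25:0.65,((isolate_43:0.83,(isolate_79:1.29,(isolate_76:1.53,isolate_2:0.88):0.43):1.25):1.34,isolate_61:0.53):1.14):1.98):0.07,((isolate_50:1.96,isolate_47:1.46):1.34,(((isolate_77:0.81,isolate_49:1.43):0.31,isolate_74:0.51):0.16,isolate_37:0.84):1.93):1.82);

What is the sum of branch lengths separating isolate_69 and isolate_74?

The path runs isolate_69 → … → MRCA → … → isolate_74; the MRCA is the root of the tree.
Branch lengths along that path: 1.82 + 0.73 + 0.54 + 0.07 + 1.82 + 1.93 + 0.16 + 0.51 = 7.58.

7.58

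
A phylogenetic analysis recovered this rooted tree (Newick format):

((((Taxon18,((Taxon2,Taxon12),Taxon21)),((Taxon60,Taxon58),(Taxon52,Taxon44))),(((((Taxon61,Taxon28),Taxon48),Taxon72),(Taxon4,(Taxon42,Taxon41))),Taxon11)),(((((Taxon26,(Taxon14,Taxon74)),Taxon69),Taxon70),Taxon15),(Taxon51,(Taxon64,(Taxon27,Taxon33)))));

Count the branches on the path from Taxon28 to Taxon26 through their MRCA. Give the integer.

The MRCA of Taxon28 and Taxon26 is the root of the tree.
From Taxon28 up to that node: 7 branches. From Taxon26 up to the same node: 6 branches. Total: 7 + 6 = 13.

13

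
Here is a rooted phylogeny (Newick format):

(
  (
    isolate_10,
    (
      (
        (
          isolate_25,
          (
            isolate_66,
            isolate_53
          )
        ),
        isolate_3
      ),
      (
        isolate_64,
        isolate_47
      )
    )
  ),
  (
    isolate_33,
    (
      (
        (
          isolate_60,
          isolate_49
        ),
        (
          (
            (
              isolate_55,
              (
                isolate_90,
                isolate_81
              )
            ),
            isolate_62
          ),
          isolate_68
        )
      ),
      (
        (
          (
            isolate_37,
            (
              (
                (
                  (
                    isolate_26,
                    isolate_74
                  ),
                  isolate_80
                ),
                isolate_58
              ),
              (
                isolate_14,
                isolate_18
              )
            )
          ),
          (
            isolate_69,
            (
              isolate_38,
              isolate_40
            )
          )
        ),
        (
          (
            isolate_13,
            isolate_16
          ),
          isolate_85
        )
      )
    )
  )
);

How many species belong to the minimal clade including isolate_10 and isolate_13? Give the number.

The MRCA of isolate_10 and isolate_13 is the root, so the clade is the entire tree.
That clade contains 28 terminal taxa: isolate_10, isolate_13, isolate_14, isolate_16, isolate_18, isolate_25, isolate_26, isolate_3, isolate_33, isolate_37, isolate_38, isolate_40, isolate_47, isolate_49, isolate_53, isolate_55, isolate_58, isolate_60, isolate_62, isolate_64, isolate_66, isolate_68, isolate_69, isolate_74, isolate_80, isolate_81, isolate_85, isolate_90.

28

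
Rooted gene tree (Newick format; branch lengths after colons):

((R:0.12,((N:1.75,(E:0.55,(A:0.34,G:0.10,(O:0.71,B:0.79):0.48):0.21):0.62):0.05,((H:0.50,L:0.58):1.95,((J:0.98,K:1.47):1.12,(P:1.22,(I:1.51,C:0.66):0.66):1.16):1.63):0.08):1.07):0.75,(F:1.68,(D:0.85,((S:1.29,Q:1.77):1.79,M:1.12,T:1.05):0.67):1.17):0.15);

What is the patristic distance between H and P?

6.46

The path runs H → … → MRCA → … → P; the MRCA is the node subtending ((H,L),((J,K),(P,(I,C)))).
Branch lengths along that path: 0.50 + 1.95 + 1.63 + 1.16 + 1.22 = 6.46.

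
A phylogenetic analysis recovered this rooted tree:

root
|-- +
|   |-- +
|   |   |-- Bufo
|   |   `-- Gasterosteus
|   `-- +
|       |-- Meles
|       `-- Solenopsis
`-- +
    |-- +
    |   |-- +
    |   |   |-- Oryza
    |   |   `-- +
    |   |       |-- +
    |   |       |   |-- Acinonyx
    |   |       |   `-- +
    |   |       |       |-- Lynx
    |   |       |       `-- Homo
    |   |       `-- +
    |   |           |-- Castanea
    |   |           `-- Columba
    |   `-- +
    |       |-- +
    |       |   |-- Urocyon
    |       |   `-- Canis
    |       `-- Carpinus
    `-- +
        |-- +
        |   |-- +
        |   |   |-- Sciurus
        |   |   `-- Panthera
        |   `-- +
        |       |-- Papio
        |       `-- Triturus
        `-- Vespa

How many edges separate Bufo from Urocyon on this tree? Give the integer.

The MRCA of Bufo and Urocyon is the root of the tree.
From Bufo up to that node: 3 branches. From Urocyon up to the same node: 5 branches. Total: 3 + 5 = 8.

8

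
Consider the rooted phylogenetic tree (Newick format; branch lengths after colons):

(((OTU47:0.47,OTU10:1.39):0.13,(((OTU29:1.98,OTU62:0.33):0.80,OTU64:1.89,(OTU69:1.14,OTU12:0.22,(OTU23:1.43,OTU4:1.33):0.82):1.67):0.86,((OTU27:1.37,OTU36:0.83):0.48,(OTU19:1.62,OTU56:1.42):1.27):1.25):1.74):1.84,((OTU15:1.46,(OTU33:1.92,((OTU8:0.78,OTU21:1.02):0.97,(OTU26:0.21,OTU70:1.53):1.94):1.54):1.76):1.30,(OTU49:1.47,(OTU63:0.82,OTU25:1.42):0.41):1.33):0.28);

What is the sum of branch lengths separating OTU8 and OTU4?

The path runs OTU8 → … → MRCA → … → OTU4; the MRCA is the root of the tree.
Branch lengths along that path: 0.78 + 0.97 + 1.54 + 1.76 + 1.30 + 0.28 + 1.84 + 1.74 + 0.86 + 1.67 + 0.82 + 1.33 = 14.89.

14.89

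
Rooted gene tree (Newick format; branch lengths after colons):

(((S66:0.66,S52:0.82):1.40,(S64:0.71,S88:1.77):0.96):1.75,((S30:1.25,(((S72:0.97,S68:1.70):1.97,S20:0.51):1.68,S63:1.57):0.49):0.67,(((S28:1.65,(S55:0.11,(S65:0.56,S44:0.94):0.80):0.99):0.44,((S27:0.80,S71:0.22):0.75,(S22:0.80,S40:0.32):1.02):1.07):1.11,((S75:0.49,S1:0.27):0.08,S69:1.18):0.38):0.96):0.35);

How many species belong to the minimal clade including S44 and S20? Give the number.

16

The MRCA of S44 and S20 is the node subtending ((S30,(((S72,S68),S20),S63)),(((S28,(S55,(S65,S44))),((S27,S71),(S22,S40))),((S75,S1),S69))).
That clade contains 16 terminal taxa: S1, S20, S22, S27, S28, S30, S40, S44, S55, S63, S65, S68, S69, S71, S72, S75.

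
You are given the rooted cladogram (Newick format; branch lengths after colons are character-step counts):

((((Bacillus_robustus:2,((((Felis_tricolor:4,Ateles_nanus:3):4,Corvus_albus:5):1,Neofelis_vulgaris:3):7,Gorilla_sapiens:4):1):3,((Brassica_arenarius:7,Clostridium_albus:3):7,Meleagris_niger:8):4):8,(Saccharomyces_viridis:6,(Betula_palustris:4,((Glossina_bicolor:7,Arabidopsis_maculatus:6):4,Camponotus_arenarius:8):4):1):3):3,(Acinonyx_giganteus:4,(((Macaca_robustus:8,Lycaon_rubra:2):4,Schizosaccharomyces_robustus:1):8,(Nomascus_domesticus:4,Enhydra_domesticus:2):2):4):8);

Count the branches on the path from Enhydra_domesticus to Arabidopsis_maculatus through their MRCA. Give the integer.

10

The MRCA of Enhydra_domesticus and Arabidopsis_maculatus is the root of the tree.
From Enhydra_domesticus up to that node: 4 branches. From Arabidopsis_maculatus up to the same node: 6 branches. Total: 4 + 6 = 10.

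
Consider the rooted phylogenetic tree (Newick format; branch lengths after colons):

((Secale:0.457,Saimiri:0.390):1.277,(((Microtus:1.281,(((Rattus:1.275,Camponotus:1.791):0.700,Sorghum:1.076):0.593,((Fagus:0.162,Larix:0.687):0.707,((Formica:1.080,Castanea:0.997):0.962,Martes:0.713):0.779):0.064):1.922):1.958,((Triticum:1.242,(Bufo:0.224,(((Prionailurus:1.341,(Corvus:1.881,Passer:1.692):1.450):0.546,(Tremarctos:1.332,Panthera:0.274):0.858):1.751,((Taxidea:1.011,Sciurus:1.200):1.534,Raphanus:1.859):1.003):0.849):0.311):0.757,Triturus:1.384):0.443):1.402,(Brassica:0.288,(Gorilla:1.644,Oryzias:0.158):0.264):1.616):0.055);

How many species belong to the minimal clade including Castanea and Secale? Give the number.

The MRCA of Castanea and Secale is the root, so the clade is the entire tree.
That clade contains 25 terminal taxa: Brassica, Bufo, Camponotus, Castanea, Corvus, Fagus, Formica, Gorilla, Larix, Martes, Microtus, Oryzias, Panthera, Passer, Prionailurus, Raphanus, Rattus, Saimiri, Sciurus, Secale, Sorghum, Taxidea, Tremarctos, Triticum, Triturus.

25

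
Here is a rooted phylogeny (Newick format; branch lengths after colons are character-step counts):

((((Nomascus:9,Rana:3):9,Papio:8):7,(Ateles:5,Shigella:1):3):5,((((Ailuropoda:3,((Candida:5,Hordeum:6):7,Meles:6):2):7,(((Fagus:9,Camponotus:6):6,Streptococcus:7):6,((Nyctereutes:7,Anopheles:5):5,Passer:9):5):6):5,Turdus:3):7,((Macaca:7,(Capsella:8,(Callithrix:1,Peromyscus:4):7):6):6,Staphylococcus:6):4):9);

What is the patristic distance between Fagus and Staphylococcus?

The path runs Fagus → … → MRCA → … → Staphylococcus; the MRCA is the node subtending ((((Ailuropoda,((Candida,Hordeum),Meles)),(((Fagus,Camponotus),Streptococcus),((Nyctereutes,Anopheles),Passer))),Turdus),((Macaca,(Capsella,(Callithrix,Peromyscus))),Staphylococcus)).
Branch lengths along that path: 9 + 6 + 6 + 6 + 5 + 7 + 4 + 6 = 49.

49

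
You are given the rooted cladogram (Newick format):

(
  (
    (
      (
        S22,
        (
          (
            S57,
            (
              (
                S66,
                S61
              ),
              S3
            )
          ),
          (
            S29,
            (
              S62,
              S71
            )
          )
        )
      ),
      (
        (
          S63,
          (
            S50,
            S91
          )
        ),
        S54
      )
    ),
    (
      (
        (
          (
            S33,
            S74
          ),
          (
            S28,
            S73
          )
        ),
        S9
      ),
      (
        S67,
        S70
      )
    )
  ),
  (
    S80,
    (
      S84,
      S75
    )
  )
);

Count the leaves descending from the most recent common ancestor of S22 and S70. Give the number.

19

The MRCA of S22 and S70 is the node subtending (((S22,((S57,((S66,S61),S3)),(S29,(S62,S71)))),((S63,(S50,S91)),S54)),((((S33,S74),(S28,S73)),S9),(S67,S70))).
That clade contains 19 terminal taxa: S22, S28, S29, S3, S33, S50, S54, S57, S61, S62, S63, S66, S67, S70, S71, S73, S74, S9, S91.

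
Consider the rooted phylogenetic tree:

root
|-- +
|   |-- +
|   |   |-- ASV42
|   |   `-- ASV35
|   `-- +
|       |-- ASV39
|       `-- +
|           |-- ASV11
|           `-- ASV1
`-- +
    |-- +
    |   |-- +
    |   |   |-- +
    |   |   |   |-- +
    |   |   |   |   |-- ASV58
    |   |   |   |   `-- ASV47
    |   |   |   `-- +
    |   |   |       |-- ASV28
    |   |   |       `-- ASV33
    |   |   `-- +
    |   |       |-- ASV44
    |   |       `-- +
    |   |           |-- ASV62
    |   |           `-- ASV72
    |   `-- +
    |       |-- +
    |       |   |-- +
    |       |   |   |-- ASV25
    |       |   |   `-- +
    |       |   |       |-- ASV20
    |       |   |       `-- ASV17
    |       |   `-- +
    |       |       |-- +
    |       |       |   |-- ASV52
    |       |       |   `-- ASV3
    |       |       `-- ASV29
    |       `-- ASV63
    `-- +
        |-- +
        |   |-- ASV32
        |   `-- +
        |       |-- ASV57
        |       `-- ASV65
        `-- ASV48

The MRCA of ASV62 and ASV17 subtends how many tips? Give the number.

The MRCA of ASV62 and ASV17 is the node subtending ((((ASV58,ASV47),(ASV28,ASV33)),(ASV44,(ASV62,ASV72))),(((ASV25,(ASV20,ASV17)),((ASV52,ASV3),ASV29)),ASV63)).
That clade contains 14 terminal taxa: ASV17, ASV20, ASV25, ASV28, ASV29, ASV3, ASV33, ASV44, ASV47, ASV52, ASV58, ASV62, ASV63, ASV72.

14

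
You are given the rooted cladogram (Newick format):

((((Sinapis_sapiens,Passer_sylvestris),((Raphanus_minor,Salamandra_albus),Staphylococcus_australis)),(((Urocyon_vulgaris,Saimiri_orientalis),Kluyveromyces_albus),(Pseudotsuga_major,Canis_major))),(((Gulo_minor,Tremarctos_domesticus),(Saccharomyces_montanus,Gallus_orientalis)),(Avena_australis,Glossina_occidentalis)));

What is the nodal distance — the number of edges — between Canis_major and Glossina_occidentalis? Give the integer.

The MRCA of Canis_major and Glossina_occidentalis is the root of the tree.
From Canis_major up to that node: 4 branches. From Glossina_occidentalis up to the same node: 3 branches. Total: 4 + 3 = 7.

7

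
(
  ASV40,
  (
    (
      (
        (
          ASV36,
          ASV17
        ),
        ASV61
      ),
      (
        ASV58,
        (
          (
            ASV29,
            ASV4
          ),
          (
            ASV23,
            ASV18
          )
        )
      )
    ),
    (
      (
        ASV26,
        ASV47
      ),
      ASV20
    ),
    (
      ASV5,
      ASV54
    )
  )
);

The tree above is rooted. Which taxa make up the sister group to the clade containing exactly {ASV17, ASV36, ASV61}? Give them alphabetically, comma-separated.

The clade containing exactly {ASV17, ASV36, ASV61} attaches to the tree at the node subtending (((ASV36,ASV17),ASV61),(ASV58,((ASV29,ASV4),(ASV23,ASV18)))).
The other lineage descending from that same node — the sister group — is (ASV58,((ASV29,ASV4),(ASV23,ASV18))); its 5 tips in alphabetical order are the answer.

ASV18, ASV23, ASV29, ASV4, ASV58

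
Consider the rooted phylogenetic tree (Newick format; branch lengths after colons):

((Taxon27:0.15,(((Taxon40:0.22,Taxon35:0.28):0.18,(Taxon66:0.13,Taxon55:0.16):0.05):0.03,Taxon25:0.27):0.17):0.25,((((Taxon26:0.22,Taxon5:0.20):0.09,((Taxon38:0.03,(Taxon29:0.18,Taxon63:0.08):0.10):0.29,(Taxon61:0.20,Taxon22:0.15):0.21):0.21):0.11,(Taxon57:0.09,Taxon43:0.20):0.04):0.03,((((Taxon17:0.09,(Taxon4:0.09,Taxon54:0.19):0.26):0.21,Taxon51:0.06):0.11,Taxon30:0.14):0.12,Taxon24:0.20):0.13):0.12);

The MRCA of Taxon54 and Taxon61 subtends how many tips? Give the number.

The MRCA of Taxon54 and Taxon61 is the node subtending ((((Taxon26,Taxon5),((Taxon38,(Taxon29,Taxon63)),(Taxon61,Taxon22))),(Taxon57,Taxon43)),((((Taxon17,(Taxon4,Taxon54)),Taxon51),Taxon30),Taxon24)).
That clade contains 15 terminal taxa: Taxon17, Taxon22, Taxon24, Taxon26, Taxon29, Taxon30, Taxon38, Taxon4, Taxon43, Taxon5, Taxon51, Taxon54, Taxon57, Taxon61, Taxon63.

15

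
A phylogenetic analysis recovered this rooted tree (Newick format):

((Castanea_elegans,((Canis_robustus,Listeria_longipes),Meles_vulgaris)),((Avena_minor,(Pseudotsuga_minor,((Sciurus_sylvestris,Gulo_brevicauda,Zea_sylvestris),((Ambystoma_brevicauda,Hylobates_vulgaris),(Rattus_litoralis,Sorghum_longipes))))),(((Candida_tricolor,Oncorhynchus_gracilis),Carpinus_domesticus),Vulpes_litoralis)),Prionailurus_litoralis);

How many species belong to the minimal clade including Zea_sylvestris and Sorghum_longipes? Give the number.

7

The MRCA of Zea_sylvestris and Sorghum_longipes is the node subtending ((Sciurus_sylvestris,Gulo_brevicauda,Zea_sylvestris),((Ambystoma_brevicauda,Hylobates_vulgaris),(Rattus_litoralis,Sorghum_longipes))).
That clade contains 7 terminal taxa: Ambystoma_brevicauda, Gulo_brevicauda, Hylobates_vulgaris, Rattus_litoralis, Sciurus_sylvestris, Sorghum_longipes, Zea_sylvestris.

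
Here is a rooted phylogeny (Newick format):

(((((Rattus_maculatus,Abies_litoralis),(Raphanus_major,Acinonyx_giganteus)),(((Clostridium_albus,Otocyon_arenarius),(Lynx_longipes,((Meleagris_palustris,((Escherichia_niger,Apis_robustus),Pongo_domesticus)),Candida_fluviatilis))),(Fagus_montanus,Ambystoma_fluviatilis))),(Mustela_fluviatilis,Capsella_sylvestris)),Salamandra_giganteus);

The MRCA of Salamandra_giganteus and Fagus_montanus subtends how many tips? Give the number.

17

The MRCA of Salamandra_giganteus and Fagus_montanus is the root, so the clade is the entire tree.
That clade contains 17 terminal taxa: Abies_litoralis, Acinonyx_giganteus, Ambystoma_fluviatilis, Apis_robustus, Candida_fluviatilis, Capsella_sylvestris, Clostridium_albus, Escherichia_niger, Fagus_montanus, Lynx_longipes, Meleagris_palustris, Mustela_fluviatilis, Otocyon_arenarius, Pongo_domesticus, Raphanus_major, Rattus_maculatus, Salamandra_giganteus.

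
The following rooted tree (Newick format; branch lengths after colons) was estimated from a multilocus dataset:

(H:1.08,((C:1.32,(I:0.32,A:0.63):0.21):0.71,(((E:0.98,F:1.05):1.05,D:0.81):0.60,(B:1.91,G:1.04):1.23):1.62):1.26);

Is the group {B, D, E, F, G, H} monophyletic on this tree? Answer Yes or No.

The MRCA of the listed taxa is the root, so the smallest clade containing them is the whole tree.
That clade also contains A, C, I, which are not in the proposed group, so the group is not monophyletic.

No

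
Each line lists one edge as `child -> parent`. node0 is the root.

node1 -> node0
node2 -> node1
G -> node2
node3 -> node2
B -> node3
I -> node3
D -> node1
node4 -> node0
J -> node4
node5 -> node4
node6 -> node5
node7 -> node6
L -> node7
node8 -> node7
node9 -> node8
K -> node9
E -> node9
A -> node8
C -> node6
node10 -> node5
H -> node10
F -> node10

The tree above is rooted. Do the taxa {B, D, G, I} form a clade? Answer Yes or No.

The most recent common ancestor of these taxa subtends ((G,(B,I)),D).
That clade has exactly 4 tips — every listed taxon and nothing else — so the group is monophyletic.

Yes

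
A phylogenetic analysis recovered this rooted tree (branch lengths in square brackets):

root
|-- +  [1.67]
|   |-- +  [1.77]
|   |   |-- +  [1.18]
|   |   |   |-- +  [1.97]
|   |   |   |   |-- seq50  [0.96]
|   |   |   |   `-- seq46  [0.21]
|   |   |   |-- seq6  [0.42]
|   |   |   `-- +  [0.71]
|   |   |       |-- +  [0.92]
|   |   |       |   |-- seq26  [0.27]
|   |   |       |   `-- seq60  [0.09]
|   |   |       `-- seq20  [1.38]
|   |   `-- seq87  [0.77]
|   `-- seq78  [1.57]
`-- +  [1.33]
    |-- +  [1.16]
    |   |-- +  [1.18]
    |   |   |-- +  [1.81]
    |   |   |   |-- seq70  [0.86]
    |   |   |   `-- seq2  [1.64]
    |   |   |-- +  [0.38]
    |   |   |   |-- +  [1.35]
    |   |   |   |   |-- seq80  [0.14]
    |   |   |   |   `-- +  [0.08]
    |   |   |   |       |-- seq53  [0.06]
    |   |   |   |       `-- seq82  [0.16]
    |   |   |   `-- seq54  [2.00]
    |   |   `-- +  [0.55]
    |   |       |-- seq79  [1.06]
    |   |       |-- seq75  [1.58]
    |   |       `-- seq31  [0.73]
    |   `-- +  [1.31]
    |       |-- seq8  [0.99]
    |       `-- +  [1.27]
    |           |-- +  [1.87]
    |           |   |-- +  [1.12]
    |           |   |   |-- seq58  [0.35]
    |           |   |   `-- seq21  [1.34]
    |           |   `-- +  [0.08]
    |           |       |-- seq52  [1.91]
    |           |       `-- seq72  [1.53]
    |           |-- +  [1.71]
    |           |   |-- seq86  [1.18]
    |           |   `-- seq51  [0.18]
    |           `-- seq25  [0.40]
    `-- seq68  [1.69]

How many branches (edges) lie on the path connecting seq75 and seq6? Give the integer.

9

The MRCA of seq75 and seq6 is the root of the tree.
From seq75 up to that node: 5 branches. From seq6 up to the same node: 4 branches. Total: 5 + 4 = 9.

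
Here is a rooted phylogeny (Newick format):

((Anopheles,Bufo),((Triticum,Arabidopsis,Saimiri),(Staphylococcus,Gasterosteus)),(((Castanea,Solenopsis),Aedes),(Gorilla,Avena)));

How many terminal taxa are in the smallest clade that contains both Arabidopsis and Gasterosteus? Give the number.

The MRCA of Arabidopsis and Gasterosteus is the node subtending ((Triticum,Arabidopsis,Saimiri),(Staphylococcus,Gasterosteus)).
That clade contains 5 terminal taxa: Arabidopsis, Gasterosteus, Saimiri, Staphylococcus, Triticum.

5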